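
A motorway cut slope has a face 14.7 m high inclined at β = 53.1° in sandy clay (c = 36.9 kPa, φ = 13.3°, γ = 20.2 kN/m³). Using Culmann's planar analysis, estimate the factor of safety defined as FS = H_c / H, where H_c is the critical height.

FS = 1.67

H_c = (4c/γ) · sinβ cosφ / [1 − cos(β − φ)]
    = (4·36.9/20.2) · sin53.1°·cos13.3° / [1 − cos39.8°]
    = 7.307 · 0.7782 / 0.2317 = 24.54 m
FS = H_c / H = 24.54 / 14.7 = 1.669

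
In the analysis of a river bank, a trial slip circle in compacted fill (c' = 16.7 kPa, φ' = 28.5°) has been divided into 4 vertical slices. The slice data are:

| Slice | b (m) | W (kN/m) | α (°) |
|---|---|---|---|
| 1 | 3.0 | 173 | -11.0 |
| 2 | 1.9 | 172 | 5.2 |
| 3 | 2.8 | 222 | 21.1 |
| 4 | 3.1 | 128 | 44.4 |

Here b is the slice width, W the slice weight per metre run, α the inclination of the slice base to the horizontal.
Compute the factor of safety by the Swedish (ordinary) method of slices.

Ordinary method of slices: FS = Σ[c'·Δl_i + (W_i cosα_i)·tanφ'] / Σ W_i sinα_i, with Δl_i = b_i / cosα_i.
Slice 1: Δl = 3.0/cos(-11.0°) = 3.056 m; N'_1 = 173·cos(-11.0°) = 169.8; c'Δl = 51.04; W sinα = -33.0
Slice 2: Δl = 1.9/cos5.2° = 1.908 m; N'_2 = 172·cos5.2° = 171.3; c'Δl = 31.86; W sinα = 15.6
Slice 3: Δl = 2.8/cos21.1° = 3.001 m; N'_3 = 222·cos21.1° = 207.1; c'Δl = 50.12; W sinα = 79.9
Slice 4: Δl = 3.1/cos44.4° = 4.339 m; N'_4 = 128·cos44.4° = 91.5; c'Δl = 72.46; W sinα = 89.6
Σc'Δl = 205.5 kN/m; ΣN' = 639.7 kN/m; ΣW sinα = 152.1 kN/m
Resisting = 205.5 + 639.7·tan28.5° = 205.5 + 347.3 = 552.8 kN/m
FS = 552.8 / 152.1 = 3.636

FS = 3.64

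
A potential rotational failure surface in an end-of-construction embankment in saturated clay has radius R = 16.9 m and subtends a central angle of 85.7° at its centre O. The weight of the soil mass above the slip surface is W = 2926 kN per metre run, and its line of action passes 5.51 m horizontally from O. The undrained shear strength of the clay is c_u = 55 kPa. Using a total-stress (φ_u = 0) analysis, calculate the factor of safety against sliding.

FS = 1.46

Taking moments about the centre O, the resisting moment is provided by the undrained shear strength acting along the arc:
Arc length L_a = R·θ = 16.9·(85.7°·π/180) = 16.9·1.4957 = 25.28 m
M_R = c_u·L_a·R = 55·25.28·16.9 = 23496.0 kN·m/m
M_D = W·d = 2926·5.51 = 16122.3 kN·m/m
FS = M_R / M_D = 23496.0 / 16122.3 = 1.457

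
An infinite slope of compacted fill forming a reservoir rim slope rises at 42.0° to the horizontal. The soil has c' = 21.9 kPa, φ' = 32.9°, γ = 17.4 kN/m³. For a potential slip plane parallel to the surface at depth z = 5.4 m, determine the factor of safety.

For an infinite slope with a slip plane parallel to the surface (no pore pressure): FS = [c' + γz cos²β tanφ'] / [γz sinβ cosβ].
γz = 17.4·5.4 = 93.96 kN/m²
Numerator = 21.9 + 93.96·cos²42.0°·tan32.9° = 21.9 + 93.96·0.5523·0.6469 = 55.470 kPa
Denominator = 93.96·sin42.0°·cos42.0° = 93.96·0.6691·0.7431 = 46.723 kPa
FS = 55.470 / 46.723 = 1.187

FS = 1.19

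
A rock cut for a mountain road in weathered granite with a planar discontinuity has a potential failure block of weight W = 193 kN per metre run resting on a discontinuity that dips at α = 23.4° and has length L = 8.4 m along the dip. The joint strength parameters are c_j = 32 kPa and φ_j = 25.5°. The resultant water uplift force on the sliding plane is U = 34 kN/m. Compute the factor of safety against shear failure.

Resolving the block weight along and normal to the plane and applying the Mohr–Coulomb strength on the joint:
N' = W cosα − U = 193·cos23.4° − 34 = 143.1 kN/m
Driving force T = W sinα = 193·sin23.4° = 76.6 kN/m
Resisting force R = c_j·L + N'·tanφ_j = 32·8.4 + 143.1·tan25.5° = 268.8 + 68.3 = 337.1 kN/m
FS = R / T = 337.1 / 76.6 = 4.398

FS = 4.40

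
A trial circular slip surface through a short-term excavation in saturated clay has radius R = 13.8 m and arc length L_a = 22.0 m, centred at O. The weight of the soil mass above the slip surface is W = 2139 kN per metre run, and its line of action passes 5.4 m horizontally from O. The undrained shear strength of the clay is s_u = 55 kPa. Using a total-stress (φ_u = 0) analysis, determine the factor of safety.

Taking moments about the centre O, the resisting moment is provided by the undrained shear strength acting along the arc:
M_R = s_u·L_a·R = 55·22.00·13.8 = 16698.0 kN·m/m
M_D = W·d = 2139·5.4 = 11550.6 kN·m/m
FS = M_R / M_D = 16698.0 / 11550.6 = 1.446

FS = 1.45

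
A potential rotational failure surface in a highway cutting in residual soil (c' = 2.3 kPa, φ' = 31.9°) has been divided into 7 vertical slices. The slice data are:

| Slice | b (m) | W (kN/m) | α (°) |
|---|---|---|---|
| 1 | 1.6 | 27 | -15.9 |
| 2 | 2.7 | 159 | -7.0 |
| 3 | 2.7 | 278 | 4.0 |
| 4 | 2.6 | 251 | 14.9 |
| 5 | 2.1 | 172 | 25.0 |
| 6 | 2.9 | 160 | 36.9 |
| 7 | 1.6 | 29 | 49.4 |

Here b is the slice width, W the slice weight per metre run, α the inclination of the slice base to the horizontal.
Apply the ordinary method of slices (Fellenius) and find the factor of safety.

Ordinary method of slices: FS = Σ[c'·Δl_i + (W_i cosα_i)·tanφ'] / Σ W_i sinα_i, with Δl_i = b_i / cosα_i.
Slice 1: Δl = 1.6/cos(-15.9°) = 1.664 m; N'_1 = 27·cos(-15.9°) = 26.0; c'Δl = 3.83; W sinα = -7.4
Slice 2: Δl = 2.7/cos(-7.0°) = 2.720 m; N'_2 = 159·cos(-7.0°) = 157.8; c'Δl = 6.26; W sinα = -19.4
Slice 3: Δl = 2.7/cos4.0° = 2.707 m; N'_3 = 278·cos4.0° = 277.3; c'Δl = 6.23; W sinα = 19.4
Slice 4: Δl = 2.6/cos14.9° = 2.690 m; N'_4 = 251·cos14.9° = 242.6; c'Δl = 6.19; W sinα = 64.5
Slice 5: Δl = 2.1/cos25.0° = 2.317 m; N'_5 = 172·cos25.0° = 155.9; c'Δl = 5.33; W sinα = 72.7
Slice 6: Δl = 2.9/cos36.9° = 3.626 m; N'_6 = 160·cos36.9° = 127.9; c'Δl = 8.34; W sinα = 96.1
Slice 7: Δl = 1.6/cos49.4° = 2.459 m; N'_7 = 29·cos49.4° = 18.9; c'Δl = 5.65; W sinα = 22.0
Σc'Δl = 41.8 kN/m; ΣN' = 1006.4 kN/m; ΣW sinα = 247.9 kN/m
Resisting = 41.8 + 1006.4·tan31.9° = 41.8 + 626.4 = 668.2 kN/m
FS = 668.2 / 247.9 = 2.695

FS = 2.70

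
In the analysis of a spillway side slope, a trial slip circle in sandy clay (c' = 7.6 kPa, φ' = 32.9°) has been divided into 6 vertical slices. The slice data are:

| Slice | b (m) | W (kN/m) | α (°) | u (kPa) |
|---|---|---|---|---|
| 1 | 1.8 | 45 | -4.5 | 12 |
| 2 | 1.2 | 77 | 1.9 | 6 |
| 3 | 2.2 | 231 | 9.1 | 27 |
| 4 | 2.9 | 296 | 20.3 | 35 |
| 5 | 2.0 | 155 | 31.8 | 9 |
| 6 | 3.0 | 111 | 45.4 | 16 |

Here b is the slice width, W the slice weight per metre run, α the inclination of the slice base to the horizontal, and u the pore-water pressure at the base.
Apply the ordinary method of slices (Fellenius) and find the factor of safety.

Ordinary method of slices: FS = Σ[c'·Δl_i + (W_i cosα_i − u_i·Δl_i)·tanφ'] / Σ W_i sinα_i, with Δl_i = b_i / cosα_i.
Slice 1: Δl = 1.8/cos(-4.5°) = 1.806 m; N'_1 = 45·cos(-4.5°) − 12·1.806 = 23.2; c'Δl = 13.72; W sinα = -3.5
Slice 2: Δl = 1.2/cos1.9° = 1.201 m; N'_2 = 77·cos1.9° − 6·1.201 = 69.8; c'Δl = 9.13; W sinα = 2.6
Slice 3: Δl = 2.2/cos9.1° = 2.228 m; N'_3 = 231·cos9.1° − 27·2.228 = 167.9; c'Δl = 16.93; W sinα = 36.5
Slice 4: Δl = 2.9/cos20.3° = 3.092 m; N'_4 = 296·cos20.3° − 35·3.092 = 169.4; c'Δl = 23.50; W sinα = 102.7
Slice 5: Δl = 2.0/cos31.8° = 2.353 m; N'_5 = 155·cos31.8° − 9·2.353 = 110.6; c'Δl = 17.88; W sinα = 81.7
Slice 6: Δl = 3.0/cos45.4° = 4.273 m; N'_6 = 111·cos45.4° − 16·4.273 = 9.6; c'Δl = 32.47; W sinα = 79.0
Σc'Δl = 113.6 kN/m; ΣN' = 550.4 kN/m; ΣW sinα = 299.0 kN/m
Resisting = 113.6 + 550.4·tan32.9° = 113.6 + 356.1 = 469.7 kN/m
FS = 469.7 / 299.0 = 1.571

FS = 1.57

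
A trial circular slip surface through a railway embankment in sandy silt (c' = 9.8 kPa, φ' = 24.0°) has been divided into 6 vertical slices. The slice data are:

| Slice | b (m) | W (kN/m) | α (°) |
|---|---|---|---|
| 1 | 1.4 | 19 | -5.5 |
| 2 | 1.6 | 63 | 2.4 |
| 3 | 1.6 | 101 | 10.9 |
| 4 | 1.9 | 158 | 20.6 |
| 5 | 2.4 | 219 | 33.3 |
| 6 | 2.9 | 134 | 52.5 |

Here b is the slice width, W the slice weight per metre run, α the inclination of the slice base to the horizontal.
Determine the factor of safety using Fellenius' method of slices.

Ordinary method of slices: FS = Σ[c'·Δl_i + (W_i cosα_i)·tanφ'] / Σ W_i sinα_i, with Δl_i = b_i / cosα_i.
Slice 1: Δl = 1.4/cos(-5.5°) = 1.406 m; N'_1 = 19·cos(-5.5°) = 18.9; c'Δl = 13.78; W sinα = -1.8
Slice 2: Δl = 1.6/cos2.4° = 1.601 m; N'_2 = 63·cos2.4° = 62.9; c'Δl = 15.69; W sinα = 2.6
Slice 3: Δl = 1.6/cos10.9° = 1.629 m; N'_3 = 101·cos10.9° = 99.2; c'Δl = 15.97; W sinα = 19.1
Slice 4: Δl = 1.9/cos20.6° = 2.030 m; N'_4 = 158·cos20.6° = 147.9; c'Δl = 19.89; W sinα = 55.6
Slice 5: Δl = 2.4/cos33.3° = 2.871 m; N'_5 = 219·cos33.3° = 183.0; c'Δl = 28.14; W sinα = 120.2
Slice 6: Δl = 2.9/cos52.5° = 4.764 m; N'_6 = 134·cos52.5° = 81.6; c'Δl = 46.68; W sinα = 106.3
Σc'Δl = 140.2 kN/m; ΣN' = 593.5 kN/m; ΣW sinα = 302.1 kN/m
Resisting = 140.2 + 593.5·tan24.0° = 140.2 + 264.3 = 404.4 kN/m
FS = 404.4 / 302.1 = 1.339

FS = 1.34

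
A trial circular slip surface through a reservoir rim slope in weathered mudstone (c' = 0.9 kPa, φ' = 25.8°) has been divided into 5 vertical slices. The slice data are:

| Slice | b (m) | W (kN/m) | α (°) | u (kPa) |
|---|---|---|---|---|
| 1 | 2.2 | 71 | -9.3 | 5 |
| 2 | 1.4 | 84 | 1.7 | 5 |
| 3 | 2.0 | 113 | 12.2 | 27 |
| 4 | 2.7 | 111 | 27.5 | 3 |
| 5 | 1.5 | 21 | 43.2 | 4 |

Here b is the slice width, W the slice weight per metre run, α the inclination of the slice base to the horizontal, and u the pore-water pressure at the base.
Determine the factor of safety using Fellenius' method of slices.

FS = 1.85

Ordinary method of slices: FS = Σ[c'·Δl_i + (W_i cosα_i − u_i·Δl_i)·tanφ'] / Σ W_i sinα_i, with Δl_i = b_i / cosα_i.
Slice 1: Δl = 2.2/cos(-9.3°) = 2.229 m; N'_1 = 71·cos(-9.3°) − 5·2.229 = 58.9; c'Δl = 2.01; W sinα = -11.5
Slice 2: Δl = 1.4/cos1.7° = 1.401 m; N'_2 = 84·cos1.7° − 5·1.401 = 77.0; c'Δl = 1.26; W sinα = 2.5
Slice 3: Δl = 2.0/cos12.2° = 2.046 m; N'_3 = 113·cos12.2° − 27·2.046 = 55.2; c'Δl = 1.84; W sinα = 23.9
Slice 4: Δl = 2.7/cos27.5° = 3.044 m; N'_4 = 111·cos27.5° − 3·3.044 = 89.3; c'Δl = 2.74; W sinα = 51.3
Slice 5: Δl = 1.5/cos43.2° = 2.058 m; N'_5 = 21·cos43.2° − 4·2.058 = 7.1; c'Δl = 1.85; W sinα = 14.4
Σc'Δl = 9.7 kN/m; ΣN' = 287.5 kN/m; ΣW sinα = 80.5 kN/m
Resisting = 9.7 + 287.5·tan25.8° = 9.7 + 139.0 = 148.7 kN/m
FS = 148.7 / 80.5 = 1.846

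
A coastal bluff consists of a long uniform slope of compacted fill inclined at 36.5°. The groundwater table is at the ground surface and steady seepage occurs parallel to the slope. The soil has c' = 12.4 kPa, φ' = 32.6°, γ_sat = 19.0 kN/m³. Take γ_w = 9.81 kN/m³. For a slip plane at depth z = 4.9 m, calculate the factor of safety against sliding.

FS = 0.70

With seepage parallel to the slope and the water table at the surface, the effective normal stress on the slip plane uses the buoyant unit weight γ' = γ_sat − γ_w while the driving shear stress uses γ_sat:
FS = [c' + γ' z cos²β tanφ'] / [γ_sat z sinβ cosβ]
γ' = 19.0 − 9.81 = 9.19 kN/m³
Numerator = 12.4 + 9.19·4.9·cos²36.5°·tan32.6° = 12.4 + 9.19·4.9·0.6462·0.6395 = 31.009 kPa
Denominator = 19.0·4.9·sin36.5°·cos36.5° = 19.0·4.9·0.5948·0.8039 = 44.516 kPa
FS = 31.009 / 44.516 = 0.697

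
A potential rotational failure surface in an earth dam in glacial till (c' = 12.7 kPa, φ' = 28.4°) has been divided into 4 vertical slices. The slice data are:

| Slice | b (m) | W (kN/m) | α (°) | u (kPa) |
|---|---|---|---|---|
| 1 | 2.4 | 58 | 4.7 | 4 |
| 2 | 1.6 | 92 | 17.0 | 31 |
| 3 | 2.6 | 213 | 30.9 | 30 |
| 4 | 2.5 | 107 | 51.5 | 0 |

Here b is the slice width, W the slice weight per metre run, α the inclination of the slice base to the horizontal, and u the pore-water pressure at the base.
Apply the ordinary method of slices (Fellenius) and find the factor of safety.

FS = 1.21

Ordinary method of slices: FS = Σ[c'·Δl_i + (W_i cosα_i − u_i·Δl_i)·tanφ'] / Σ W_i sinα_i, with Δl_i = b_i / cosα_i.
Slice 1: Δl = 2.4/cos4.7° = 2.408 m; N'_1 = 58·cos4.7° − 4·2.408 = 48.2; c'Δl = 30.58; W sinα = 4.8
Slice 2: Δl = 1.6/cos17.0° = 1.673 m; N'_2 = 92·cos17.0° − 31·1.673 = 36.1; c'Δl = 21.25; W sinα = 26.9
Slice 3: Δl = 2.6/cos30.9° = 3.030 m; N'_3 = 213·cos30.9° − 30·3.030 = 91.9; c'Δl = 38.48; W sinα = 109.4
Slice 4: Δl = 2.5/cos51.5° = 4.016 m; N'_4 = 107·cos51.5° − 0·4.016 = 66.6; c'Δl = 51.00; W sinα = 83.7
Σc'Δl = 141.3 kN/m; ΣN' = 242.8 kN/m; ΣW sinα = 224.8 kN/m
Resisting = 141.3 + 242.8·tan28.4° = 141.3 + 131.3 = 272.6 kN/m
FS = 272.6 / 224.8 = 1.213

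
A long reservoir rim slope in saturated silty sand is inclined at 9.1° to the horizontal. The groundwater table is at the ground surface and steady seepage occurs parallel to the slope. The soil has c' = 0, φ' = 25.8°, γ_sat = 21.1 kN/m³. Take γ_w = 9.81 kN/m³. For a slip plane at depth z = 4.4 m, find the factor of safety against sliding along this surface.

FS = 1.61

With seepage parallel to the slope and the water table at the surface, the effective normal stress on the slip plane uses the buoyant unit weight γ' = γ_sat − γ_w while the driving shear stress uses γ_sat:
FS = [c' + γ' z cos²β tanφ'] / [γ_sat z sinβ cosβ]
(For c' = 0 this reduces to FS = (γ'/γ_sat)·tanφ'/tanβ.)
γ' = 21.1 − 9.81 = 11.29 kN/m³
Numerator = 0.0 + 11.29·4.4·cos²9.1°·tan25.8° = 0.0 + 11.29·4.4·0.9750·0.4834 = 23.414 kPa
Denominator = 21.1·4.4·sin9.1°·cos9.1° = 21.1·4.4·0.1582·0.9874 = 14.499 kPa
FS = 23.414 / 14.499 = 1.615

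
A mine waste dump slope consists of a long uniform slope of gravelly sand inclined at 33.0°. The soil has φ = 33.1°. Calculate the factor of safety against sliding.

For a dry cohesionless infinite slope the factor of safety is FS = tanφ / tanβ.
FS = tan33.1° / tan33.0° = 0.6519 / 0.6494 = 1.004

FS = 1.00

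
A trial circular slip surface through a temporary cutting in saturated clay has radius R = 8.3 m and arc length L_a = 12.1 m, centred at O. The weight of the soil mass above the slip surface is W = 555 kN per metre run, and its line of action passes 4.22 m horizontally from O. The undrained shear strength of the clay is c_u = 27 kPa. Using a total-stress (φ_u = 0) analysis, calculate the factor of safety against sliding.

FS = 1.16

Taking moments about the centre O, the resisting moment is provided by the undrained shear strength acting along the arc:
M_R = c_u·L_a·R = 27·12.10·8.3 = 2711.6 kN·m/m
M_D = W·d = 555·4.22 = 2342.1 kN·m/m
FS = M_R / M_D = 2711.6 / 2342.1 = 1.158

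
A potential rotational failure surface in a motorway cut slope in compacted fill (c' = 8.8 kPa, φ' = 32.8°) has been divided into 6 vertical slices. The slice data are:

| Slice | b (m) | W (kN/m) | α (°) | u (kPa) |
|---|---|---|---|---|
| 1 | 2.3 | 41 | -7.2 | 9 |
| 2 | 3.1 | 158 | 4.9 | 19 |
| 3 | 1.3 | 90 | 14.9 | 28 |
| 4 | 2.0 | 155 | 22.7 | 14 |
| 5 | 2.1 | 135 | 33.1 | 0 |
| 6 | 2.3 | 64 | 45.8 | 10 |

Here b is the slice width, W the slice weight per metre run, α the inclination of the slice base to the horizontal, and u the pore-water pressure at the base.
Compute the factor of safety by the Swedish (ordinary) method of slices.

FS = 1.85

Ordinary method of slices: FS = Σ[c'·Δl_i + (W_i cosα_i − u_i·Δl_i)·tanφ'] / Σ W_i sinα_i, with Δl_i = b_i / cosα_i.
Slice 1: Δl = 2.3/cos(-7.2°) = 2.318 m; N'_1 = 41·cos(-7.2°) − 9·2.318 = 19.8; c'Δl = 20.40; W sinα = -5.1
Slice 2: Δl = 3.1/cos4.9° = 3.111 m; N'_2 = 158·cos4.9° − 19·3.111 = 98.3; c'Δl = 27.38; W sinα = 13.5
Slice 3: Δl = 1.3/cos14.9° = 1.345 m; N'_3 = 90·cos14.9° − 28·1.345 = 49.3; c'Δl = 11.84; W sinα = 23.1
Slice 4: Δl = 2.0/cos22.7° = 2.168 m; N'_4 = 155·cos22.7° − 14·2.168 = 112.6; c'Δl = 19.08; W sinα = 59.8
Slice 5: Δl = 2.1/cos33.1° = 2.507 m; N'_5 = 135·cos33.1° − 0·2.507 = 113.1; c'Δl = 22.06; W sinα = 73.7
Slice 6: Δl = 2.3/cos45.8° = 3.299 m; N'_6 = 64·cos45.8° − 10·3.299 = 11.6; c'Δl = 29.03; W sinα = 45.9
Σc'Δl = 129.8 kN/m; ΣN' = 404.8 kN/m; ΣW sinα = 210.9 kN/m
Resisting = 129.8 + 404.8·tan32.8° = 129.8 + 260.9 = 390.7 kN/m
FS = 390.7 / 210.9 = 1.852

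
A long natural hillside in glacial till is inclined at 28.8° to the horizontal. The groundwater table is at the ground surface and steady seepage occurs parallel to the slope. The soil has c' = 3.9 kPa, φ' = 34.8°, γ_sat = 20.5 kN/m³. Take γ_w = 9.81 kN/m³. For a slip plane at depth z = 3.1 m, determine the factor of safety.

FS = 0.80

With seepage parallel to the slope and the water table at the surface, the effective normal stress on the slip plane uses the buoyant unit weight γ' = γ_sat − γ_w while the driving shear stress uses γ_sat:
FS = [c' + γ' z cos²β tanφ'] / [γ_sat z sinβ cosβ]
γ' = 20.5 − 9.81 = 10.69 kN/m³
Numerator = 3.9 + 10.69·3.1·cos²28.8°·tan34.8° = 3.9 + 10.69·3.1·0.7679·0.6950 = 21.587 kPa
Denominator = 20.5·3.1·sin28.8°·cos28.8° = 20.5·3.1·0.4818·0.8763 = 26.829 kPa
FS = 21.587 / 26.829 = 0.805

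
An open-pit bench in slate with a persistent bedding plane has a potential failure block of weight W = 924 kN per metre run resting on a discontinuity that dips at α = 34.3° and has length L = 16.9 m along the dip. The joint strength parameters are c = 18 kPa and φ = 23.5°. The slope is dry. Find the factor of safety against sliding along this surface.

Resolving the block weight along and normal to the plane and applying the Mohr–Coulomb strength on the joint:
N' = W cosα = 924·cos34.3° = 763.3 kN/m
Driving force T = W sinα = 924·sin34.3° = 520.7 kN/m
Resisting force R = c·L + N'·tanφ = 18·16.9 + 763.3·tan23.5° = 304.2 + 331.9 = 636.1 kN/m
FS = R / T = 636.1 / 520.7 = 1.222

FS = 1.22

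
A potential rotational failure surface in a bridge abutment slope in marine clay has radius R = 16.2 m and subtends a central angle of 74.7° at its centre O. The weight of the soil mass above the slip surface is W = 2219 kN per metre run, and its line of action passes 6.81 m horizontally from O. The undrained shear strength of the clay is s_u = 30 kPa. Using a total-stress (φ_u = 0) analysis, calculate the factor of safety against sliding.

Taking moments about the centre O, the resisting moment is provided by the undrained shear strength acting along the arc:
Arc length L_a = R·θ = 16.2·(74.7°·π/180) = 16.2·1.3038 = 21.12 m
M_R = s_u·L_a·R = 30·21.12·16.2 = 10264.8 kN·m/m
M_D = W·d = 2219·6.81 = 15111.4 kN·m/m
FS = M_R / M_D = 10264.8 / 15111.4 = 0.679

FS = 0.68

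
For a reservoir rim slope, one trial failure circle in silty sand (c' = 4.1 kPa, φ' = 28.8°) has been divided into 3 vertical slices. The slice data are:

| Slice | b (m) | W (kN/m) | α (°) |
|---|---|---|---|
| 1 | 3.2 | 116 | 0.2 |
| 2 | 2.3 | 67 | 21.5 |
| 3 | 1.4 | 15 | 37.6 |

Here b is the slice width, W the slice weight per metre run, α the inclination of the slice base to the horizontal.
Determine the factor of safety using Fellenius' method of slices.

FS = 3.96

Ordinary method of slices: FS = Σ[c'·Δl_i + (W_i cosα_i)·tanφ'] / Σ W_i sinα_i, with Δl_i = b_i / cosα_i.
Slice 1: Δl = 3.2/cos0.2° = 3.200 m; N'_1 = 116·cos0.2° = 116.0; c'Δl = 13.12; W sinα = 0.4
Slice 2: Δl = 2.3/cos21.5° = 2.472 m; N'_2 = 67·cos21.5° = 62.3; c'Δl = 10.14; W sinα = 24.6
Slice 3: Δl = 1.4/cos37.6° = 1.767 m; N'_3 = 15·cos37.6° = 11.9; c'Δl = 7.24; W sinα = 9.2
Σc'Δl = 30.5 kN/m; ΣN' = 190.2 kN/m; ΣW sinα = 34.1 kN/m
Resisting = 30.5 + 190.2·tan28.8° = 30.5 + 104.6 = 135.1 kN/m
FS = 135.1 / 34.1 = 3.960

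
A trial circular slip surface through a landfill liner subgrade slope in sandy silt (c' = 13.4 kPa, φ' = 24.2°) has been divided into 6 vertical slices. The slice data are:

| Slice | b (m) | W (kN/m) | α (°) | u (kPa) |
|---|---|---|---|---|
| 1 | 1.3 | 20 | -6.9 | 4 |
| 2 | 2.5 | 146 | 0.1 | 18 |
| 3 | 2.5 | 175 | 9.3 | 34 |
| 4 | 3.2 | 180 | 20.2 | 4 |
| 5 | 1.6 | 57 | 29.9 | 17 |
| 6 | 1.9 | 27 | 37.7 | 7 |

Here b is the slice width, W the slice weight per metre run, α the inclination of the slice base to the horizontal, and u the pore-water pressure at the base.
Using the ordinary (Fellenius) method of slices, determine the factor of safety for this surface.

Ordinary method of slices: FS = Σ[c'·Δl_i + (W_i cosα_i − u_i·Δl_i)·tanφ'] / Σ W_i sinα_i, with Δl_i = b_i / cosα_i.
Slice 1: Δl = 1.3/cos(-6.9°) = 1.309 m; N'_1 = 20·cos(-6.9°) − 4·1.309 = 14.6; c'Δl = 17.55; W sinα = -2.4
Slice 2: Δl = 2.5/cos0.1° = 2.500 m; N'_2 = 146·cos0.1° − 18·2.500 = 101.0; c'Δl = 33.50; W sinα = 0.3
Slice 3: Δl = 2.5/cos9.3° = 2.533 m; N'_3 = 175·cos9.3° − 34·2.533 = 86.6; c'Δl = 33.95; W sinα = 28.3
Slice 4: Δl = 3.2/cos20.2° = 3.410 m; N'_4 = 180·cos20.2° − 4·3.410 = 155.3; c'Δl = 45.69; W sinα = 62.2
Slice 5: Δl = 1.6/cos29.9° = 1.846 m; N'_5 = 57·cos29.9° − 17·1.846 = 18.0; c'Δl = 24.73; W sinα = 28.4
Slice 6: Δl = 1.9/cos37.7° = 2.401 m; N'_6 = 27·cos37.7° − 7·2.401 = 4.6; c'Δl = 32.18; W sinα = 16.5
Σc'Δl = 187.6 kN/m; ΣN' = 380.1 kN/m; ΣW sinα = 133.2 kN/m
Resisting = 187.6 + 380.1·tan24.2° = 187.6 + 170.8 = 358.4 kN/m
FS = 358.4 / 133.2 = 2.690

FS = 2.69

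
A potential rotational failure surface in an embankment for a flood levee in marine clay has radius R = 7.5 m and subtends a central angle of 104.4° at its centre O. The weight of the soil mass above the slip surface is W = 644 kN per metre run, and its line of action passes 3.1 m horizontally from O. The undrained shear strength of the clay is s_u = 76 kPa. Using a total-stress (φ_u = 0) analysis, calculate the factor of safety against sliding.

FS = 3.90

Taking moments about the centre O, the resisting moment is provided by the undrained shear strength acting along the arc:
Arc length L_a = R·θ = 7.5·(104.4°·π/180) = 7.5·1.8221 = 13.67 m
M_R = s_u·L_a·R = 76·13.67·7.5 = 7789.6 kN·m/m
M_D = W·d = 644·3.1 = 1996.4 kN·m/m
FS = M_R / M_D = 7789.6 / 1996.4 = 3.902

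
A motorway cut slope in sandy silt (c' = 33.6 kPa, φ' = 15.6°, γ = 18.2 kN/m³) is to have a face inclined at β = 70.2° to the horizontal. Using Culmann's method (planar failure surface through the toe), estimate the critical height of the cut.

H_c = 15.91 m

Culmann's analysis gives the critical failure plane at α_cr = (β + φ')/2 = (70.2 + 15.6)/2 = 42.9°, and the critical height
H_c = (4c'/γ) · sinβ cosφ' / [1 − cos(β − φ')]
    = (4·33.6/18.2) · sin70.2°·cos15.6° / [1 − cos(54.6°)]
    = 7.385 · 0.9409·0.9632 / [1 − 0.5793]
    = 7.385 · 0.9062 / 0.4207
    = 15.91 m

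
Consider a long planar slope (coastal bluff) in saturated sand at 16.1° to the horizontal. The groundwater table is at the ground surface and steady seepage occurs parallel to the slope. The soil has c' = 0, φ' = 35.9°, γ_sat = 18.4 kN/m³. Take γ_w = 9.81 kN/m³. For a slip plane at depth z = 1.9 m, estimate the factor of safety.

With seepage parallel to the slope and the water table at the surface, the effective normal stress on the slip plane uses the buoyant unit weight γ' = γ_sat − γ_w while the driving shear stress uses γ_sat:
FS = [c' + γ' z cos²β tanφ'] / [γ_sat z sinβ cosβ]
(For c' = 0 this reduces to FS = (γ'/γ_sat)·tanφ'/tanβ.)
γ' = 18.4 − 9.81 = 8.59 kN/m³
Numerator = 0.0 + 8.59·1.9·cos²16.1°·tan35.9° = 0.0 + 8.59·1.9·0.9231·0.7239 = 10.906 kPa
Denominator = 18.4·1.9·sin16.1°·cos16.1° = 18.4·1.9·0.2773·0.9608 = 9.315 kPa
FS = 10.906 / 9.315 = 1.171

FS = 1.17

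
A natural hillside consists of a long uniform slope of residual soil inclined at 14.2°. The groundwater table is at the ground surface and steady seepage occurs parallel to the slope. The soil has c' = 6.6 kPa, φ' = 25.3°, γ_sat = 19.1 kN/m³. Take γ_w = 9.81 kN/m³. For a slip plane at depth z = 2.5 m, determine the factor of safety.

FS = 1.49

With seepage parallel to the slope and the water table at the surface, the effective normal stress on the slip plane uses the buoyant unit weight γ' = γ_sat − γ_w while the driving shear stress uses γ_sat:
FS = [c' + γ' z cos²β tanφ'] / [γ_sat z sinβ cosβ]
γ' = 19.1 − 9.81 = 9.29 kN/m³
Numerator = 6.6 + 9.29·2.5·cos²14.2°·tan25.3° = 6.6 + 9.29·2.5·0.9398·0.4727 = 16.918 kPa
Denominator = 19.1·2.5·sin14.2°·cos14.2° = 19.1·2.5·0.2453·0.9694 = 11.356 kPa
FS = 16.918 / 11.356 = 1.490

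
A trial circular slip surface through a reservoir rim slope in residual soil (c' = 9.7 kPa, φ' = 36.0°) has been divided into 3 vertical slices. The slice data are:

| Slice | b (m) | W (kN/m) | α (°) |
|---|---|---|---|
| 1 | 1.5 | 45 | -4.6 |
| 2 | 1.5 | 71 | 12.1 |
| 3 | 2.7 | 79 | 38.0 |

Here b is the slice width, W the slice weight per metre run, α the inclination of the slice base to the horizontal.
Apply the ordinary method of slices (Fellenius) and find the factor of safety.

FS = 3.19

Ordinary method of slices: FS = Σ[c'·Δl_i + (W_i cosα_i)·tanφ'] / Σ W_i sinα_i, with Δl_i = b_i / cosα_i.
Slice 1: Δl = 1.5/cos(-4.6°) = 1.505 m; N'_1 = 45·cos(-4.6°) = 44.9; c'Δl = 14.60; W sinα = -3.6
Slice 2: Δl = 1.5/cos12.1° = 1.534 m; N'_2 = 71·cos12.1° = 69.4; c'Δl = 14.88; W sinα = 14.9
Slice 3: Δl = 2.7/cos38.0° = 3.426 m; N'_3 = 79·cos38.0° = 62.3; c'Δl = 33.24; W sinα = 48.6
Σc'Δl = 62.7 kN/m; ΣN' = 176.5 kN/m; ΣW sinα = 59.9 kN/m
Resisting = 62.7 + 176.5·tan36.0° = 62.7 + 128.3 = 191.0 kN/m
FS = 191.0 / 59.9 = 3.188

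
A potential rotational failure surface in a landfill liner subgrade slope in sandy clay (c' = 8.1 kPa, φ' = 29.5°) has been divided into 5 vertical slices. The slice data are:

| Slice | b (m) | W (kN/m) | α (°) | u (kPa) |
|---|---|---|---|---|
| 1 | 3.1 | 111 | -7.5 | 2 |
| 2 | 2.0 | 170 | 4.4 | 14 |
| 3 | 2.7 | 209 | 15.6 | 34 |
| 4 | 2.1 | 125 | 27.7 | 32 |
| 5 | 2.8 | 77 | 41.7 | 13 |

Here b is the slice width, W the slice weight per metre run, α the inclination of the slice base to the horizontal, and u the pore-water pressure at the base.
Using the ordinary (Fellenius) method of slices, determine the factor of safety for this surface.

FS = 2.05

Ordinary method of slices: FS = Σ[c'·Δl_i + (W_i cosα_i − u_i·Δl_i)·tanφ'] / Σ W_i sinα_i, with Δl_i = b_i / cosα_i.
Slice 1: Δl = 3.1/cos(-7.5°) = 3.127 m; N'_1 = 111·cos(-7.5°) − 2·3.127 = 103.8; c'Δl = 25.33; W sinα = -14.5
Slice 2: Δl = 2.0/cos4.4° = 2.006 m; N'_2 = 170·cos4.4° − 14·2.006 = 141.4; c'Δl = 16.25; W sinα = 13.0
Slice 3: Δl = 2.7/cos15.6° = 2.803 m; N'_3 = 209·cos15.6° − 34·2.803 = 106.0; c'Δl = 22.71; W sinα = 56.2
Slice 4: Δl = 2.1/cos27.7° = 2.372 m; N'_4 = 125·cos27.7° − 32·2.372 = 34.8; c'Δl = 19.21; W sinα = 58.1
Slice 5: Δl = 2.8/cos41.7° = 3.750 m; N'_5 = 77·cos41.7° − 13·3.750 = 8.7; c'Δl = 30.38; W sinα = 51.2
Σc'Δl = 113.9 kN/m; ΣN' = 394.7 kN/m; ΣW sinα = 164.1 kN/m
Resisting = 113.9 + 394.7·tan29.5° = 113.9 + 223.3 = 337.2 kN/m
FS = 337.2 / 164.1 = 2.055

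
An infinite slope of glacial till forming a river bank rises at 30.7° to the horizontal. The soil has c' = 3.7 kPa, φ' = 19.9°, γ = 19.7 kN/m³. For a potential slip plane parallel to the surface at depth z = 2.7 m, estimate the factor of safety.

FS = 0.77

For an infinite slope with a slip plane parallel to the surface (no pore pressure): FS = [c' + γz cos²β tanφ'] / [γz sinβ cosβ].
γz = 19.7·2.7 = 53.19 kN/m²
Numerator = 3.7 + 53.19·cos²30.7°·tan19.9° = 3.7 + 53.19·0.7393·0.3620 = 17.936 kPa
Denominator = 53.19·sin30.7°·cos30.7° = 53.19·0.5105·0.8599 = 23.350 kPa
FS = 17.936 / 23.350 = 0.768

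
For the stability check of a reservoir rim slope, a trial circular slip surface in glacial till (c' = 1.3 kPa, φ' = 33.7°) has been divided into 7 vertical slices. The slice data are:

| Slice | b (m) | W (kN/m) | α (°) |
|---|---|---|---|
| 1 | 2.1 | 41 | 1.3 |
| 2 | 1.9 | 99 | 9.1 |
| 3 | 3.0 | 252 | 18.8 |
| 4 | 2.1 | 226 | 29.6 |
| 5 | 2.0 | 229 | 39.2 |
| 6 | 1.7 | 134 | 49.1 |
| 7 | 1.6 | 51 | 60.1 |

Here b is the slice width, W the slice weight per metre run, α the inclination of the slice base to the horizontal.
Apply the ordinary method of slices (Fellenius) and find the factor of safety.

FS = 1.20

Ordinary method of slices: FS = Σ[c'·Δl_i + (W_i cosα_i)·tanφ'] / Σ W_i sinα_i, with Δl_i = b_i / cosα_i.
Slice 1: Δl = 2.1/cos1.3° = 2.101 m; N'_1 = 41·cos1.3° = 41.0; c'Δl = 2.73; W sinα = 0.9
Slice 2: Δl = 1.9/cos9.1° = 1.924 m; N'_2 = 99·cos9.1° = 97.8; c'Δl = 2.50; W sinα = 15.7
Slice 3: Δl = 3.0/cos18.8° = 3.169 m; N'_3 = 252·cos18.8° = 238.6; c'Δl = 4.12; W sinα = 81.2
Slice 4: Δl = 2.1/cos29.6° = 2.415 m; N'_4 = 226·cos29.6° = 196.5; c'Δl = 3.14; W sinα = 111.6
Slice 5: Δl = 2.0/cos39.2° = 2.581 m; N'_5 = 229·cos39.2° = 177.5; c'Δl = 3.36; W sinα = 144.7
Slice 6: Δl = 1.7/cos49.1° = 2.596 m; N'_6 = 134·cos49.1° = 87.7; c'Δl = 3.38; W sinα = 101.3
Slice 7: Δl = 1.6/cos60.1° = 3.210 m; N'_7 = 51·cos60.1° = 25.4; c'Δl = 4.17; W sinα = 44.2
Σc'Δl = 23.4 kN/m; ΣN' = 864.4 kN/m; ΣW sinα = 499.7 kN/m
Resisting = 23.4 + 864.4·tan33.7° = 23.4 + 576.5 = 599.9 kN/m
FS = 599.9 / 499.7 = 1.201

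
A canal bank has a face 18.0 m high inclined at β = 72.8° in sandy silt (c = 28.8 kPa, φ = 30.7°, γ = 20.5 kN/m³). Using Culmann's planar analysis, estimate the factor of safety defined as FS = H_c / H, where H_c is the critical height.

FS = 0.99

H_c = (4c/γ) · sinβ cosφ / [1 − cos(β − φ)]
    = (4·28.8/20.5) · sin72.8°·cos30.7° / [1 − cos42.1°]
    = 5.620 · 0.8214 / 0.2580 = 17.89 m
FS = H_c / H = 17.89 / 18.0 = 0.994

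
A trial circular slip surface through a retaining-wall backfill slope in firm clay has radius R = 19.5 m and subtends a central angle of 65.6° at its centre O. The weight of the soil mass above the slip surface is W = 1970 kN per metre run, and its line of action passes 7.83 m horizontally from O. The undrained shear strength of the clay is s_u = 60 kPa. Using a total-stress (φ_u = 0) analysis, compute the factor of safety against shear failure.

FS = 1.69

Taking moments about the centre O, the resisting moment is provided by the undrained shear strength acting along the arc:
Arc length L_a = R·θ = 19.5·(65.6°·π/180) = 19.5·1.1449 = 22.33 m
M_R = s_u·L_a·R = 60·22.33·19.5 = 26121.7 kN·m/m
M_D = W·d = 1970·7.83 = 15425.1 kN·m/m
FS = M_R / M_D = 26121.7 / 15425.1 = 1.693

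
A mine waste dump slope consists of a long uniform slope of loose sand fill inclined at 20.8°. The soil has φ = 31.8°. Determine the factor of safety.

FS = 1.63

For a dry cohesionless infinite slope the factor of safety is FS = tanφ / tanβ.
FS = tan31.8° / tan20.8° = 0.6200 / 0.3799 = 1.632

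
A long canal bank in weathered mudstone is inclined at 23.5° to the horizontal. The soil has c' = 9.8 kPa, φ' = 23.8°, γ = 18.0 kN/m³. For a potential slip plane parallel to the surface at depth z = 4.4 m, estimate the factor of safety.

For an infinite slope with a slip plane parallel to the surface (no pore pressure): FS = [c' + γz cos²β tanφ'] / [γz sinβ cosβ].
γz = 18.0·4.4 = 79.20 kN/m²
Numerator = 9.8 + 79.20·cos²23.5°·tan23.8° = 9.8 + 79.20·0.8410·0.4411 = 39.177 kPa
Denominator = 79.20·sin23.5°·cos23.5° = 79.20·0.3987·0.9171 = 28.962 kPa
FS = 39.177 / 28.962 = 1.353

FS = 1.35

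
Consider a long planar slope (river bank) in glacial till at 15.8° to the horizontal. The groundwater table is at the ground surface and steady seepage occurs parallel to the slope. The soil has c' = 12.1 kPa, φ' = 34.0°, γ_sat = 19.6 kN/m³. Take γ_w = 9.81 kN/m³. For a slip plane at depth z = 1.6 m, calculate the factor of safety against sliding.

With seepage parallel to the slope and the water table at the surface, the effective normal stress on the slip plane uses the buoyant unit weight γ' = γ_sat − γ_w while the driving shear stress uses γ_sat:
FS = [c' + γ' z cos²β tanφ'] / [γ_sat z sinβ cosβ]
γ' = 19.6 − 9.81 = 9.79 kN/m³
Numerator = 12.1 + 9.79·1.6·cos²15.8°·tan34.0° = 12.1 + 9.79·1.6·0.9259·0.6745 = 21.882 kPa
Denominator = 19.6·1.6·sin15.8°·cos15.8° = 19.6·1.6·0.2723·0.9622 = 8.216 kPa
FS = 21.882 / 8.216 = 2.663

FS = 2.66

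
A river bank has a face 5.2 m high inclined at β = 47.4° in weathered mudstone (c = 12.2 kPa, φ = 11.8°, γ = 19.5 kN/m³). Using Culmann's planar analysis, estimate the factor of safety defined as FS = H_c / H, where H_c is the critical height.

H_c = (4c/γ) · sinβ cosφ / [1 − cos(β − φ)]
    = (4·12.2/19.5) · sin47.4°·cos11.8° / [1 − cos35.6°]
    = 2.503 · 0.7205 / 0.1869 = 9.65 m
FS = H_c / H = 9.65 / 5.2 = 1.855

FS = 1.86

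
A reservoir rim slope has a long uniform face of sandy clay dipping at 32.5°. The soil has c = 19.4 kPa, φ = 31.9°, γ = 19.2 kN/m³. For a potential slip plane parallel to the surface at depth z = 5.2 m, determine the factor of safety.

FS = 1.41

For an infinite slope with a slip plane parallel to the surface (no pore pressure): FS = [c + γz cos²β tanφ] / [γz sinβ cosβ].
γz = 19.2·5.2 = 99.84 kN/m²
Numerator = 19.4 + 99.84·cos²32.5°·tan31.9° = 19.4 + 99.84·0.7113·0.6224 = 63.604 kPa
Denominator = 99.84·sin32.5°·cos32.5° = 99.84·0.5373·0.8434 = 45.243 kPa
FS = 63.604 / 45.243 = 1.406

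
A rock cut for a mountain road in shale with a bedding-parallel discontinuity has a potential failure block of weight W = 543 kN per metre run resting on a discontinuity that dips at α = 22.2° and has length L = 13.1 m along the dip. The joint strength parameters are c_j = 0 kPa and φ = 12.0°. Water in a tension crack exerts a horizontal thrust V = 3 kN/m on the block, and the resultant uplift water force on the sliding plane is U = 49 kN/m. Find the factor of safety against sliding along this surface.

Resolving the block weight along and normal to the plane and applying the Mohr–Coulomb strength on the joint:
N' = W cosα − U − V sinα = 543·cos22.2° − 49 − 3·sin22.2° = 452.6 kN/m
Driving force T = W sinα + V cosα = 543·sin22.2° + 3·cos22.2° = 207.9 kN/m
Resisting force R = c_j·L + N'·tanφ = 0·13.1 + 452.6·tan12.0° = 0.0 + 96.2 = 96.2 kN/m
FS = R / T = 96.2 / 207.9 = 0.463

FS = 0.46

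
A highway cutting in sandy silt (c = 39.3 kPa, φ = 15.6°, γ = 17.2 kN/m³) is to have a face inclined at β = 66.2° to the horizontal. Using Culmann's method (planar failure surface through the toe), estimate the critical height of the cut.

Culmann's analysis gives the critical failure plane at α_cr = (β + φ)/2 = (66.2 + 15.6)/2 = 40.9°, and the critical height
H_c = (4c/γ) · sinβ cosφ / [1 − cos(β − φ)]
    = (4·39.3/17.2) · sin66.2°·cos15.6° / [1 − cos(50.6°)]
    = 9.140 · 0.9150·0.9632 / [1 − 0.6347]
    = 9.140 · 0.8813 / 0.3653
    = 22.05 m

H_c = 22.05 m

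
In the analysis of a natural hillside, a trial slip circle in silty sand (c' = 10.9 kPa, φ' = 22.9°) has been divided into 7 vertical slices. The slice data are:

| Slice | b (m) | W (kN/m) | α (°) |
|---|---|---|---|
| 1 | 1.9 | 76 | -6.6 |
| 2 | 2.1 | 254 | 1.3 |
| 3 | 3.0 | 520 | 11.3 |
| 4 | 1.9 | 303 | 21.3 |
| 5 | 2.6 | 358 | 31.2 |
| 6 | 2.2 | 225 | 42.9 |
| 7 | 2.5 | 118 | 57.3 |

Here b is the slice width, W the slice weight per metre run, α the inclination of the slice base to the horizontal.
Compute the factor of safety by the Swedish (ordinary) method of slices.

FS = 1.41

Ordinary method of slices: FS = Σ[c'·Δl_i + (W_i cosα_i)·tanφ'] / Σ W_i sinα_i, with Δl_i = b_i / cosα_i.
Slice 1: Δl = 1.9/cos(-6.6°) = 1.913 m; N'_1 = 76·cos(-6.6°) = 75.5; c'Δl = 20.85; W sinα = -8.7
Slice 2: Δl = 2.1/cos1.3° = 2.101 m; N'_2 = 254·cos1.3° = 253.9; c'Δl = 22.90; W sinα = 5.8
Slice 3: Δl = 3.0/cos11.3° = 3.059 m; N'_3 = 520·cos11.3° = 509.9; c'Δl = 33.35; W sinα = 101.9
Slice 4: Δl = 1.9/cos21.3° = 2.039 m; N'_4 = 303·cos21.3° = 282.3; c'Δl = 22.23; W sinα = 110.1
Slice 5: Δl = 2.6/cos31.2° = 3.040 m; N'_5 = 358·cos31.2° = 306.2; c'Δl = 33.13; W sinα = 185.5
Slice 6: Δl = 2.2/cos42.9° = 3.003 m; N'_6 = 225·cos42.9° = 164.8; c'Δl = 32.74; W sinα = 153.2
Slice 7: Δl = 2.5/cos57.3° = 4.628 m; N'_7 = 118·cos57.3° = 63.7; c'Δl = 50.44; W sinα = 99.3
Σc'Δl = 215.6 kN/m; ΣN' = 1656.4 kN/m; ΣW sinα = 646.9 kN/m
Resisting = 215.6 + 1656.4·tan22.9° = 215.6 + 699.7 = 915.3 kN/m
FS = 915.3 / 646.9 = 1.415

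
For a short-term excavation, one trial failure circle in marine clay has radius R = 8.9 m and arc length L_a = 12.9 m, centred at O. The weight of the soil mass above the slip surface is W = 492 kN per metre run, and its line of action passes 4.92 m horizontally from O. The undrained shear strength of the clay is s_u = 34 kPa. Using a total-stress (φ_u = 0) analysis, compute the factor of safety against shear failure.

Taking moments about the centre O, the resisting moment is provided by the undrained shear strength acting along the arc:
M_R = s_u·L_a·R = 34·12.90·8.9 = 3903.5 kN·m/m
M_D = W·d = 492·4.92 = 2420.6 kN·m/m
FS = M_R / M_D = 3903.5 / 2420.6 = 1.613

FS = 1.61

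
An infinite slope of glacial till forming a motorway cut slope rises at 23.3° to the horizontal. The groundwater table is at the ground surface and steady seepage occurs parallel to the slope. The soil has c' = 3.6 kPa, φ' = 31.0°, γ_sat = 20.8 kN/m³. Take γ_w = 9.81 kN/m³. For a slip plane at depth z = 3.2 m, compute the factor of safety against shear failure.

FS = 0.89

With seepage parallel to the slope and the water table at the surface, the effective normal stress on the slip plane uses the buoyant unit weight γ' = γ_sat − γ_w while the driving shear stress uses γ_sat:
FS = [c' + γ' z cos²β tanφ'] / [γ_sat z sinβ cosβ]
γ' = 20.8 − 9.81 = 10.99 kN/m³
Numerator = 3.6 + 10.99·3.2·cos²23.3°·tan31.0° = 3.6 + 10.99·3.2·0.8435·0.6009 = 21.425 kPa
Denominator = 20.8·3.2·sin23.3°·cos23.3° = 20.8·3.2·0.3955·0.9184 = 24.180 kPa
FS = 21.425 / 24.180 = 0.886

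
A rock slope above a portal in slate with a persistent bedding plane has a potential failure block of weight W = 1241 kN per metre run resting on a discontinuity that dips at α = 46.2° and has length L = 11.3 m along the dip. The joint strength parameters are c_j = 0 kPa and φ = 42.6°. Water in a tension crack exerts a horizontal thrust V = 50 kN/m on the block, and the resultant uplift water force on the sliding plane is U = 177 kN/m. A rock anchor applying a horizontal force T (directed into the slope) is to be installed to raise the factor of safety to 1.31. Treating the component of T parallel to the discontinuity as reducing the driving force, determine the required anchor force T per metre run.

T = 398 kN/m

Resolving forces along and normal to the sliding plane, with the horizontal anchor force T adding T·sinα to the effective normal force and T·cosα acting up the plane against the driving force:
FS = [c_jL + (W cosα − U − V sinα + T sinα) tanφ] / [W sinα + V cosα − T cosα]
Without the anchor: N' = 645.9 kN/m, driving T_d = 930.3 kN/m, resisting R = 0·11.3 + 645.9·tan42.6° = 593.9 kN/m, FS = 0.64.
Setting FS = 1.31 and solving for T:
1.31·(930.3 − T cos46.2°) = 593.9 + T sin46.2°·tan42.6°
T·(sin46.2°·tan42.6° + 1.31·cos46.2°) = 1.31·930.3 − 593.9
T·(0.7218·0.9195 + 1.31·0.6921) = 1218.7 − 593.9 = 624.8
T·1.5704 = 624.8
T = 397.9 kN/m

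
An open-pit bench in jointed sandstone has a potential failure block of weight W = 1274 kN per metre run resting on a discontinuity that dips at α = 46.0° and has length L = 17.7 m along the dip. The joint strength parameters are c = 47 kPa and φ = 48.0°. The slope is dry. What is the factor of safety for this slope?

Resolving the block weight along and normal to the plane and applying the Mohr–Coulomb strength on the joint:
N' = W cosα = 1274·cos46.0° = 885.0 kN/m
Driving force T = W sinα = 1274·sin46.0° = 916.4 kN/m
Resisting force R = c·L + N'·tanφ = 47·17.7 + 885.0·tan48.0° = 831.9 + 982.9 = 1814.8 kN/m
FS = R / T = 1814.8 / 916.4 = 1.980

FS = 1.98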